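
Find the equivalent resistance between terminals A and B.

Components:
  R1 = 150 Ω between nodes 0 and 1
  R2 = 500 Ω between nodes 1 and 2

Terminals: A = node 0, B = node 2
Reduce the network between node 0 (A) and node 2 (B) by series/parallel combination:
  Rs1 = R1 + R2 (series, joined only at node 1) = 150 + 500 = 650 Ω
R_eq = 650 Ω

Final answer: 650 Ω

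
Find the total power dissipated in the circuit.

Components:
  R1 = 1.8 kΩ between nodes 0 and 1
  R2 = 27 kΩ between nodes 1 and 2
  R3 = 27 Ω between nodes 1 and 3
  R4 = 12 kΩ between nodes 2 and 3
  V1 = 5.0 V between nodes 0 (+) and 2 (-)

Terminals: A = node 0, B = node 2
Nodal analysis, taking node 2 as the 0 V reference.
Source V1 fixes V_0 = 5 V.
KCL at each unknown node (sum of currents leaving = 0; resistances in Ω):
  Node 1: (V_1 - 5)/1800 + (V_1 - 0)/27000 + (V_1 - V_3)/27 = 0
  Node 3: (V_3 - V_1)/27 + (V_3 - 0)/12000 = 0
Collecting terms (coefficients in siemens):
  0.03763·V_1 - 0.03704·V_3 = 0.002778
  0.03712·V_3 - 0.03704·V_1 = 0
Determinant D = (0.03763)(0.03712) - (-0.03704)(-0.03704) = 0.00002508
V_1 = [(0.002778)(0.03712) - (-0.03704)(0)]/D = 4.111 V
V_3 = [(0.03763)(0) - (0.002778)(-0.03704)]/D = 4.101 V
Power in each resistor, P = (ΔV)²/R:
  P_R1 = (5 - 4.111)²/1800 = 0.0004393 W
  P_R2 = (4.111 - 0)²/27000 = 0.0006259 W
  P_R3 = (4.111 - 4.101)²/27 = 0.000003154 W
  P_R4 = (0 - 4.101)²/12000 = 0.001402 W
P_total = P_R1 + P_R2 + P_R3 + P_R4 = 0.00247 W

Final answer: 0.00247 W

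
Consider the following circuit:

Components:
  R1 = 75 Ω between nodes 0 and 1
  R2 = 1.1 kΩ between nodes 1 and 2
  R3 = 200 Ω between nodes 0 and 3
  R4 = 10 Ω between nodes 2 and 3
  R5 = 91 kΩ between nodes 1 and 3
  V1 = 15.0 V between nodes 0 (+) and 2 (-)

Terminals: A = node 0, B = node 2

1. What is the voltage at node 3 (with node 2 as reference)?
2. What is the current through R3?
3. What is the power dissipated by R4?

Nodal analysis, taking node 2 as the 0 V reference.
Source V1 fixes V_0 = 15 V.
KCL at each unknown node (sum of currents leaving = 0; resistances in Ω):
  Node 1: (V_1 - 15)/75 + (V_1 - 0)/1100 + (V_1 - V_3)/91000 = 0
  Node 3: (V_3 - 15)/200 + (V_3 - 0)/10 + (V_3 - V_1)/91000 = 0
Collecting terms (coefficients in siemens):
  0.01425·V_1 - 0.00001099·V_3 = 0.2
  0.105·V_3 - 0.00001099·V_1 = 0.075
Determinant D = (0.01425)(0.105) - (-0.00001099)(-0.00001099) = 0.001497
V_1 = [(0.2)(0.105) - (-0.00001099)(0.075)]/D = 14.03 V
V_3 = [(0.01425)(0.075) - (0.2)(-0.00001099)]/D = 0.7157 V
Part 1:
  Read off the nodal solution: V_3 = 0.7157 V
Part 2:
  I_R3 = (V_0 - V_3)/R3 = (15 - 0.7157)/200 = 0.07142 A
  Magnitude: I_R3 = 0.07142 A
Part 3:
  I_R4 = (V_2 - V_3)/R4 = (0 - 0.7157)/10 = -0.07157 A
  P_R4 = I_R4² × R4 = (-0.07157)² × 10 = 0.05122 W

Final answers:
1. V_3 = 0.7157 V
2. I_R3 = 0.07142 A
3. P_R4 = 0.05122 W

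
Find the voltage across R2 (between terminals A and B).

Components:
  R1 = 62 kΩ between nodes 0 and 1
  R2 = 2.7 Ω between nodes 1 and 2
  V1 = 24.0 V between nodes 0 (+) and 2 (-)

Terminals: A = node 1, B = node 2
R1 and R2 are in series across V1 (node 0 → node 1 → node 2), and the output A–B is taken across R2, so this is a voltage divider.
Series current: I = V1/(R1 + R2) = 24/(62000 + 2.7) = 24/62000 = 0.0003871 A
V_R2 = I × R2 = V1 × R2/(R1 + R2) = 24 × 2.7/62000 = 0.001045 V

Final answer: 0.001045 V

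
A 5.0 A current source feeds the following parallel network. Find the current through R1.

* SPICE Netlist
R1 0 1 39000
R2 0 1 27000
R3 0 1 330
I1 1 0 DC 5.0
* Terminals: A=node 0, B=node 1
All resistors sit directly between nodes 0 and 1, so they are in parallel and share one voltage V; the full source current 5 A splits among them.
1/R_par = 1/39000 + 1/27000 + 1/330 = 0.003093 S  =>  R_par = 323.3 Ω
V = I × R_par = 5 × 323.3 = 1617 V
I_R1 = V/R1 = 1617/39000 = 0.04145 A

Final answer: 0.04145 A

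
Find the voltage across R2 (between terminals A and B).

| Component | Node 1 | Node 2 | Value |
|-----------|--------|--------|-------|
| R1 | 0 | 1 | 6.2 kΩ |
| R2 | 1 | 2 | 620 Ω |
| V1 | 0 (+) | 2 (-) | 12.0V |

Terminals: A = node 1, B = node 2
R1 and R2 are in series across V1 (node 0 → node 1 → node 2), and the output A–B is taken across R2, so this is a voltage divider.
Series current: I = V1/(R1 + R2) = 12/(6200 + 620) = 12/6820 = 0.00176 A
V_R2 = I × R2 = V1 × R2/(R1 + R2) = 12 × 620/6820 = 1.091 V

Final answer: 1.091 V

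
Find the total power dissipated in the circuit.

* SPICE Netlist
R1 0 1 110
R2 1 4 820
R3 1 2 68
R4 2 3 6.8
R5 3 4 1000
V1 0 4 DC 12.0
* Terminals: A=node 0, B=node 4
Nodal analysis, taking node 4 as the 0 V reference.
Source V1 fixes V_0 = 12 V.
KCL at each unknown node (sum of currents leaving = 0; resistances in Ω):
  Node 1: (V_1 - 12)/110 + (V_1 - 0)/820 + (V_1 - V_2)/68 = 0
  Node 2: (V_2 - V_1)/68 + (V_2 - V_3)/6.8 = 0
  Node 3: (V_3 - V_2)/6.8 + (V_3 - 0)/1000 = 0
Collecting terms (coefficients in siemens):
  0.02502·V_1 - 0.01471·V_2 = 0.1091
  0.1618·V_2 - 0.01471·V_1 - 0.1471·V_3 = 0
  0.1481·V_3 - 0.1471·V_2 = 0
Solving these 3 simultaneous equations (Gaussian elimination) gives:
  V_1 = 9.705 V, V_2 = 9.091 V, V_3 = 9.029 V
Power in each resistor, P = (ΔV)²/R:
  P_R1 = (12 - 9.705)²/110 = 0.04789 W
  P_R2 = (9.705 - 0)²/820 = 0.1149 W
  P_R3 = (9.705 - 9.091)²/68 = 0.005544 W
  P_R4 = (9.091 - 9.029)²/6.8 = 0.0005544 W
  P_R5 = (9.029 - 0)²/1000 = 0.08153 W
P_total = P_R1 + P_R2 + P_R3 + P_R4 + P_R5 = 0.2504 W

Final answer: 0.2504 W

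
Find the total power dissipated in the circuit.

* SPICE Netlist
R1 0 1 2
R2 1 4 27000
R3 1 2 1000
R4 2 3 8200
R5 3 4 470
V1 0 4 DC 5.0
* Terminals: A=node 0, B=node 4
Nodal analysis, taking node 4 as the 0 V reference.
Source V1 fixes V_0 = 5 V.
KCL at each unknown node (sum of currents leaving = 0; resistances in Ω):
  Node 1: (V_1 - 5)/2 + (V_1 - 0)/27000 + (V_1 - V_2)/1000 = 0
  Node 2: (V_2 - V_1)/1000 + (V_2 - V_3)/8200 = 0
  Node 3: (V_3 - V_2)/8200 + (V_3 - 0)/470 = 0
Collecting terms (coefficients in siemens):
  0.501·V_1 - 0.001·V_2 = 2.5
  0.001122·V_2 - 0.001·V_1 - 0.000122·V_3 = 0
  0.00225·V_3 - 0.000122·V_2 = 0
Solving these 3 simultaneous equations (Gaussian elimination) gives:
  V_1 = 4.999 V, V_2 = 4.482 V, V_3 = 0.243 V
Power in each resistor, P = (ΔV)²/R:
  P_R1 = (5 - 4.999)²/2 = 0.0000009858 W
  P_R2 = (4.999 - 0)²/27000 = 0.0009254 W
  P_R3 = (4.999 - 4.482)²/1000 = 0.0002672 W
  P_R4 = (4.482 - 0.243)²/8200 = 0.002191 W
  P_R5 = (0.243 - 0)²/470 = 0.0001256 W
P_total = P_R1 + P_R2 + P_R3 + P_R4 + P_R5 = 0.00351 W

Final answer: 0.00351 W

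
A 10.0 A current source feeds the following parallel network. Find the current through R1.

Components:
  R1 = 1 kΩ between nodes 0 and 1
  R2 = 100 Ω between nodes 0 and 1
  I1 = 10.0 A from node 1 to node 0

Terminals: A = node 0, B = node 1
All resistors sit directly between nodes 0 and 1, so they are in parallel and share one voltage V; the full source current 10 A splits among them.
1/R_par = 1/1000 + 1/100 = 0.011 S  =>  R_par = 90.91 Ω
V = I × R_par = 10 × 90.91 = 909.1 V
I_R1 = V/R1 = 909.1/1000 = 0.9091 A

Final answer: 0.9091 A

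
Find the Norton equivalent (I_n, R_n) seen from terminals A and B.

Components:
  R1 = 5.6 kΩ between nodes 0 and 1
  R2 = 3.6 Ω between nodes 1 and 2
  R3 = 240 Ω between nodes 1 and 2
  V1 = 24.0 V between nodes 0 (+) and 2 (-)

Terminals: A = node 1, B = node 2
Find the Thévenin equivalent first; then I_n = V_th/R_th and R_n = R_th.
Step 1 — V_th is the open-circuit voltage V_A - V_B (nothing connected across the terminals).
Nodal analysis, taking node 2 as the 0 V reference.
Source V1 fixes V_0 = 24 V.
KCL at each unknown node (sum of currents leaving = 0; resistances in Ω):
  Node 1: (V_1 - 24)/5600 + (V_1 - 0)/3.6 + (V_1 - 0)/240 = 0
Collecting terms: 0.2821 × V_1 = 0.004286  =>  V_1 = 0.01519 V
V_th = V_1 - V_2 = 0.01519 - 0 = 0.01519 V
Step 2 — R_th: zero the source — replace V1 by a short circuit (node 2 merges into node 0) — and find the resistance seen between A (node 1) and B (node 0).
Reduce the network between node 1 (A) and node 0 (B) by series/parallel combination:
  Rp1 = R1 ‖ R2 ‖ R3 (parallel, all between nodes 0 and 1) = 1/(1/5600 + 1/3.6 + 1/240) = 3.545 Ω
R_th = 3.545 Ω
I_n = V_th/R_th = 0.01519/3.545 = 0.004286 A, and R_n = R_th = 3.545 Ω

Final answer: I_n = 0.004286 A, R_n = 3.545 Ω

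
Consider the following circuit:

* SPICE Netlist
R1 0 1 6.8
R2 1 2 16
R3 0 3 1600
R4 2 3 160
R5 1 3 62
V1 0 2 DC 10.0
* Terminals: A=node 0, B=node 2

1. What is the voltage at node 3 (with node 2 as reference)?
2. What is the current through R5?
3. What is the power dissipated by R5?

Nodal analysis, taking node 2 as the 0 V reference.
Source V1 fixes V_0 = 10 V.
KCL at each unknown node (sum of currents leaving = 0; resistances in Ω):
  Node 1: (V_1 - 10)/6.8 + (V_1 - 0)/16 + (V_1 - V_3)/62 = 0
  Node 3: (V_3 - 10)/1600 + (V_3 - 0)/160 + (V_3 - V_1)/62 = 0
Collecting terms (coefficients in siemens):
  0.2257·V_1 - 0.01613·V_3 = 1.471
  0.023·V_3 - 0.01613·V_1 = 0.00625
Determinant D = (0.2257)(0.023) - (-0.01613)(-0.01613) = 0.004932
V_1 = [(1.471)(0.023) - (-0.01613)(0.00625)]/D = 6.88 V
V_3 = [(0.2257)(0.00625) - (1.471)(-0.01613)]/D = 5.096 V
Part 1:
  Read off the nodal solution: V_3 = 5.096 V
Part 2:
  I_R5 = (V_1 - V_3)/R5 = (6.88 - 5.096)/62 = 0.02878 A
  Magnitude: I_R5 = 0.02878 A
Part 3:
  I_R5 = (V_1 - V_3)/R5 = (6.88 - 5.096)/62 = 0.02878 A
  P_R5 = I_R5² × R5 = (0.02878)² × 62 = 0.05136 W

Final answers:
1. V_3 = 5.096 V
2. I_R5 = 0.02878 A
3. P_R5 = 0.05136 W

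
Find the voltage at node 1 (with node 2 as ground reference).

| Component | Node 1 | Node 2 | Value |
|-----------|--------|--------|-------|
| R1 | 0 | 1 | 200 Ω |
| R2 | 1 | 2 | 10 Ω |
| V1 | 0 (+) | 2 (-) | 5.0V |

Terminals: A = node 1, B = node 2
Nodal analysis, taking node 2 as the 0 V reference.
Source V1 fixes V_0 = 5 V.
KCL at each unknown node (sum of currents leaving = 0; resistances in Ω):
  Node 1: (V_1 - 5)/200 + (V_1 - 0)/10 = 0
Collecting terms: 0.105 × V_1 = 0.025  =>  V_1 = 0.2381 V
The requested potential is V_1 = 0.2381 V.

Final answer: V_1 = 0.2381 V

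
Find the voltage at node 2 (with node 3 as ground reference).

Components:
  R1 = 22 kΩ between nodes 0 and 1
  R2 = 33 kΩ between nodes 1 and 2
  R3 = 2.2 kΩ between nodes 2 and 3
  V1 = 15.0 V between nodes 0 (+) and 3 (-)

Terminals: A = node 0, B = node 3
Nodal analysis, taking node 3 as the 0 V reference.
Source V1 fixes V_0 = 15 V.
KCL at each unknown node (sum of currents leaving = 0; resistances in Ω):
  Node 1: (V_1 - 15)/22000 + (V_1 - V_2)/33000 = 0
  Node 2: (V_2 - V_1)/33000 + (V_2 - 0)/2200 = 0
Collecting terms (coefficients in siemens):
  0.00007576·V_1 - 0.0000303·V_2 = 0.0006818
  0.0004848·V_2 - 0.0000303·V_1 = 0
Determinant D = (0.00007576)(0.0004848) - (-0.0000303)(-0.0000303) = 0.00000003581
V_1 = [(0.0006818)(0.0004848) - (-0.0000303)(0)]/D = 9.231 V
V_2 = [(0.00007576)(0) - (0.0006818)(-0.0000303)]/D = 0.5769 V
The requested potential is V_2 = 0.5769 V.

Final answer: V_2 = 0.5769 V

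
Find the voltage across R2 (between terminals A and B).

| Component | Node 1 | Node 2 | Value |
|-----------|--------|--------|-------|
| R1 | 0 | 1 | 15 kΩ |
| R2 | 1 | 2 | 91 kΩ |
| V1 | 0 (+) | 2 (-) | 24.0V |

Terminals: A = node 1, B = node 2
R1 and R2 are in series across V1 (node 0 → node 1 → node 2), and the output A–B is taken across R2, so this is a voltage divider.
Series current: I = V1/(R1 + R2) = 24/(15000 + 91000) = 24/106000 = 0.0002264 A
V_R2 = I × R2 = V1 × R2/(R1 + R2) = 24 × 91000/106000 = 20.6 V

Final answer: 20.6 V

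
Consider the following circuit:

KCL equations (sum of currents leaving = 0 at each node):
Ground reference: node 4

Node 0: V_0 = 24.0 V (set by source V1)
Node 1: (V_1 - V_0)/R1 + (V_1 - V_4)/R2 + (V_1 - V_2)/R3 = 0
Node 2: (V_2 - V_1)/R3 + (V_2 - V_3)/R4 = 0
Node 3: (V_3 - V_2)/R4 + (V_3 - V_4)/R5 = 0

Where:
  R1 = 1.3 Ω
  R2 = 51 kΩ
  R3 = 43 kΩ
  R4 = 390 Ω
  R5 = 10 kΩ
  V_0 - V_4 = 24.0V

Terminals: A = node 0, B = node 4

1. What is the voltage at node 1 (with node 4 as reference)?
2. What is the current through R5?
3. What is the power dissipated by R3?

Nodal analysis, taking node 4 as the 0 V reference.
Source V1 fixes V_0 = 24 V.
KCL at each unknown node (sum of currents leaving = 0; resistances in Ω):
  Node 1: (V_1 - 24)/1.3 + (V_1 - 0)/51000 + (V_1 - V_2)/43000 = 0
  Node 2: (V_2 - V_1)/43000 + (V_2 - V_3)/390 = 0
  Node 3: (V_3 - V_2)/390 + (V_3 - 0)/10000 = 0
Collecting terms (coefficients in siemens):
  0.7693·V_1 - 0.00002326·V_2 = 18.46
  0.002587·V_2 - 0.00002326·V_1 - 0.002564·V_3 = 0
  0.002664·V_3 - 0.002564·V_2 = 0
Solving these 3 simultaneous equations (Gaussian elimination) gives:
  V_1 = 24 V, V_2 = 4.67 V, V_3 = 4.495 V
Part 1:
  Read off the nodal solution: V_1 = 24 V
Part 2:
  I_R5 = (V_3 - V_4)/R5 = (4.495 - 0)/10000 = 0.0004495 A
  Magnitude: I_R5 = 0.0004495 A
Part 3:
  I_R3 = (V_1 - V_2)/R3 = (24 - 4.67)/43000 = 0.0004495 A
  P_R3 = I_R3² × R3 = (0.0004495)² × 43000 = 0.008688 W

Final answers:
1. V_1 = 24 V
2. I_R5 = 0.0004495 A
3. P_R3 = 0.008688 W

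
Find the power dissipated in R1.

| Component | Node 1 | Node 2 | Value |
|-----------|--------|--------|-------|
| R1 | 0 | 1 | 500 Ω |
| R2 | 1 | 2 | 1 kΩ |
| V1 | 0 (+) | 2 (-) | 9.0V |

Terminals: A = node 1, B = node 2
Nodal analysis, taking node 2 as the 0 V reference.
Source V1 fixes V_0 = 9 V.
KCL at each unknown node (sum of currents leaving = 0; resistances in Ω):
  Node 1: (V_1 - 9)/500 + (V_1 - 0)/1000 = 0
Collecting terms: 0.003 × V_1 = 0.018  =>  V_1 = 6 V
I_R1 = (V_0 - V_1)/R1 = (9 - 6)/500 = 0.006 A
P_R1 = I_R1² × R1 = (0.006)² × 500 = 0.018 W

Final answer: 0.018 W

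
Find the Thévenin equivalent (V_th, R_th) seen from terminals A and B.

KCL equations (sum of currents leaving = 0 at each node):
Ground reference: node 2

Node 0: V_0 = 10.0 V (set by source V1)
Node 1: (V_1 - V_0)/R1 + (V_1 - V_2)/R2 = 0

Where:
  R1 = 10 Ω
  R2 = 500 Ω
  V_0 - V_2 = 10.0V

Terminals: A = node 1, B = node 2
Step 1 — V_th is the open-circuit voltage V_A - V_B (nothing connected across the terminals).
Nodal analysis, taking node 2 as the 0 V reference.
Source V1 fixes V_0 = 10 V.
KCL at each unknown node (sum of currents leaving = 0; resistances in Ω):
  Node 1: (V_1 - 10)/10 + (V_1 - 0)/500 = 0
Collecting terms: 0.102 × V_1 = 1  =>  V_1 = 9.804 V
V_th = V_1 - V_2 = 9.804 - 0 = 9.804 V
Step 2 — R_th: zero the source — replace V1 by a short circuit (node 2 merges into node 0) — and find the resistance seen between A (node 1) and B (node 0).
Reduce the network between node 1 (A) and node 0 (B) by series/parallel combination:
  Rp1 = R1 ‖ R2 (parallel, both between nodes 0 and 1) = 1/(1/10 + 1/500) = 9.804 Ω
R_th = 9.804 Ω

Final answer: V_th = 9.804 V, R_th = 9.804 Ω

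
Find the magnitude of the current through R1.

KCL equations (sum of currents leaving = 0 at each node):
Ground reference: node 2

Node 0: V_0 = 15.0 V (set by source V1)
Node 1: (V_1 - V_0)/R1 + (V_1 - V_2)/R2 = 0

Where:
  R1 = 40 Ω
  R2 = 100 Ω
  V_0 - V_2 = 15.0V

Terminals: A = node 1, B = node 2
Nodal analysis, taking node 2 as the 0 V reference.
Source V1 fixes V_0 = 15 V.
KCL at each unknown node (sum of currents leaving = 0; resistances in Ω):
  Node 1: (V_1 - 15)/40 + (V_1 - 0)/100 = 0
Collecting terms: 0.035 × V_1 = 0.375  =>  V_1 = 10.71 V
I_R1 = (V_0 - V_1)/R1 = (15 - 10.71)/40 = 0.1071 A
|I_R1| = 0.1071 A

Final answer: |I_R1| = 0.1071 A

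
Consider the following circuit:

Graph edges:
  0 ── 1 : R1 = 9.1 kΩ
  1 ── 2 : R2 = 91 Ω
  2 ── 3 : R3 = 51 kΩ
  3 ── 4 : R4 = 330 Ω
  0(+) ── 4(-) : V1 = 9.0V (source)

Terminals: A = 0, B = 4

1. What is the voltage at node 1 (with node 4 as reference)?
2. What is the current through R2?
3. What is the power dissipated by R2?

Nodal analysis, taking node 4 as the 0 V reference.
Source V1 fixes V_0 = 9 V.
KCL at each unknown node (sum of currents leaving = 0; resistances in Ω):
  Node 1: (V_1 - 9)/9100 + (V_1 - V_2)/91 = 0
  Node 2: (V_2 - V_1)/91 + (V_2 - V_3)/51000 = 0
  Node 3: (V_3 - V_2)/51000 + (V_3 - 0)/330 = 0
Collecting terms (coefficients in siemens):
  0.0111·V_1 - 0.01099·V_2 = 0.000989
  0.01101·V_2 - 0.01099·V_1 - 0.00001961·V_3 = 0
  0.00305·V_3 - 0.00001961·V_2 = 0
Solving these 3 simultaneous equations (Gaussian elimination) gives:
  V_1 = 7.647 V, V_2 = 7.633 V, V_3 = 0.04907 V
Part 1:
  Read off the nodal solution: V_1 = 7.647 V
Part 2:
  I_R2 = (V_1 - V_2)/R2 = (7.647 - 7.633)/91 = 0.0001487 A
  Magnitude: I_R2 = 0.0001487 A
Part 3:
  I_R2 = (V_1 - V_2)/R2 = (7.647 - 7.633)/91 = 0.0001487 A
  P_R2 = I_R2² × R2 = (0.0001487)² × 91 = 0.000002012 W

Final answers:
1. V_1 = 7.647 V
2. I_R2 = 0.0001487 A
3. P_R2 = 2.012e-06 W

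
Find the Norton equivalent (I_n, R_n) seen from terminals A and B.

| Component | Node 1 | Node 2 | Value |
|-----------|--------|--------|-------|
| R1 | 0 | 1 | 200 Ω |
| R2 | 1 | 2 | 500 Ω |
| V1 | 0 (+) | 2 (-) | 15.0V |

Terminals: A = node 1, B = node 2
Find the Thévenin equivalent first; then I_n = V_th/R_th and R_n = R_th.
Step 1 — V_th is the open-circuit voltage V_A - V_B (nothing connected across the terminals).
Nodal analysis, taking node 2 as the 0 V reference.
Source V1 fixes V_0 = 15 V.
KCL at each unknown node (sum of currents leaving = 0; resistances in Ω):
  Node 1: (V_1 - 15)/200 + (V_1 - 0)/500 = 0
Collecting terms: 0.007 × V_1 = 0.075  =>  V_1 = 10.71 V
V_th = V_1 - V_2 = 10.71 - 0 = 10.71 V
Step 2 — R_th: zero the source — replace V1 by a short circuit (node 2 merges into node 0) — and find the resistance seen between A (node 1) and B (node 0).
Reduce the network between node 1 (A) and node 0 (B) by series/parallel combination:
  Rp1 = R1 ‖ R2 (parallel, both between nodes 0 and 1) = 1/(1/200 + 1/500) = 142.9 Ω
R_th = 142.9 Ω
I_n = V_th/R_th = 10.71/142.9 = 0.075 A, and R_n = R_th = 142.9 Ω

Final answer: I_n = 0.075 A, R_n = 142.9 Ω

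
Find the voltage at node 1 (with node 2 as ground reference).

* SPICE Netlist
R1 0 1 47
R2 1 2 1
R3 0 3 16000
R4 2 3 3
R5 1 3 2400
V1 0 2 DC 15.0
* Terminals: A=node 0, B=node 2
Nodal analysis, taking node 2 as the 0 V reference.
Source V1 fixes V_0 = 15 V.
KCL at each unknown node (sum of currents leaving = 0; resistances in Ω):
  Node 1: (V_1 - 15)/47 + (V_1 - 0)/1 + (V_1 - V_3)/2400 = 0
  Node 3: (V_3 - 15)/16000 + (V_3 - 0)/3 + (V_3 - V_1)/2400 = 0
Collecting terms (coefficients in siemens):
  1.022·V_1 - 0.0004167·V_3 = 0.3191
  0.3338·V_3 - 0.0004167·V_1 = 0.0009375
Determinant D = (1.022)(0.3338) - (-0.0004167)(-0.0004167) = 0.3411
V_1 = [(0.3191)(0.3338) - (-0.0004167)(0.0009375)]/D = 0.3124 V
V_3 = [(1.022)(0.0009375) - (0.3191)(-0.0004167)]/D = 0.003198 V
The requested potential is V_1 = 0.3124 V.

Final answer: V_1 = 0.3124 V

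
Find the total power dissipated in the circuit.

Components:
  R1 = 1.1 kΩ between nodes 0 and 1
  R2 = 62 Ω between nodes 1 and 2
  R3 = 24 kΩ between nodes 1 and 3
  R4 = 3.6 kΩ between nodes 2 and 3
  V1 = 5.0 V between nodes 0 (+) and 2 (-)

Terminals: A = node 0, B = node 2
Nodal analysis, taking node 2 as the 0 V reference.
Source V1 fixes V_0 = 5 V.
KCL at each unknown node (sum of currents leaving = 0; resistances in Ω):
  Node 1: (V_1 - 5)/1100 + (V_1 - 0)/62 + (V_1 - V_3)/24000 = 0
  Node 3: (V_3 - V_1)/24000 + (V_3 - 0)/3600 = 0
Collecting terms (coefficients in siemens):
  0.01708·V_1 - 0.00004167·V_3 = 0.004545
  0.0003194·V_3 - 0.00004167·V_1 = 0
Determinant D = (0.01708)(0.0003194) - (-0.00004167)(-0.00004167) = 0.000005454
V_1 = [(0.004545)(0.0003194) - (-0.00004167)(0)]/D = 0.2662 V
V_3 = [(0.01708)(0) - (0.004545)(-0.00004167)]/D = 0.03472 V
Power in each resistor, P = (ΔV)²/R:
  P_R1 = (5 - 0.2662)²/1100 = 0.02037 W
  P_R2 = (0.2662 - 0)²/62 = 0.001143 W
  P_R3 = (0.2662 - 0.03472)²/24000 = 0.000002233 W
  P_R4 = (0 - 0.03472)²/3600 = 0.0000003349 W
P_total = P_R1 + P_R2 + P_R3 + P_R4 = 0.02152 W

Final answer: 0.02152 W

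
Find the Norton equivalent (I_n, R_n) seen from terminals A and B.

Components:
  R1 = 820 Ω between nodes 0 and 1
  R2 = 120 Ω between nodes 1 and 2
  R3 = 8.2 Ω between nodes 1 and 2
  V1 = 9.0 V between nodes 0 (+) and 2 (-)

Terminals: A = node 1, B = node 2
Find the Thévenin equivalent first; then I_n = V_th/R_th and R_n = R_th.
Step 1 — V_th is the open-circuit voltage V_A - V_B (nothing connected across the terminals).
Nodal analysis, taking node 2 as the 0 V reference.
Source V1 fixes V_0 = 9 V.
KCL at each unknown node (sum of currents leaving = 0; resistances in Ω):
  Node 1: (V_1 - 9)/820 + (V_1 - 0)/120 + (V_1 - 0)/8.2 = 0
Collecting terms: 0.1315 × V_1 = 0.01098  =>  V_1 = 0.08346 V
V_th = V_1 - V_2 = 0.08346 - 0 = 0.08346 V
Step 2 — R_th: zero the source — replace V1 by a short circuit (node 2 merges into node 0) — and find the resistance seen between A (node 1) and B (node 0).
Reduce the network between node 1 (A) and node 0 (B) by series/parallel combination:
  Rp1 = R1 ‖ R2 ‖ R3 (parallel, all between nodes 0 and 1) = 1/(1/820 + 1/120 + 1/8.2) = 7.604 Ω
R_th = 7.604 Ω
I_n = V_th/R_th = 0.08346/7.604 = 0.01098 A, and R_n = R_th = 7.604 Ω

Final answer: I_n = 0.01098 A, R_n = 7.604 Ω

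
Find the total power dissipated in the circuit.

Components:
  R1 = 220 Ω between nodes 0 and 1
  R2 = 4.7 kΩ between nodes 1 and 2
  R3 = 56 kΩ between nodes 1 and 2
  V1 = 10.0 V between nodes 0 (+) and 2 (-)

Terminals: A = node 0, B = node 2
Nodal analysis, taking node 2 as the 0 V reference.
Source V1 fixes V_0 = 10 V.
KCL at each unknown node (sum of currents leaving = 0; resistances in Ω):
  Node 1: (V_1 - 10)/220 + (V_1 - 0)/4700 + (V_1 - 0)/56000 = 0
Collecting terms: 0.004776 × V_1 = 0.04545  =>  V_1 = 9.517 V
Power in each resistor, P = (ΔV)²/R:
  P_R1 = (10 - 9.517)²/220 = 0.00106 W
  P_R2 = (9.517 - 0)²/4700 = 0.01927 W
  P_R3 = (9.517 - 0)²/56000 = 0.001617 W
P_total = P_R1 + P_R2 + P_R3 = 0.02195 W

Final answer: 0.02195 W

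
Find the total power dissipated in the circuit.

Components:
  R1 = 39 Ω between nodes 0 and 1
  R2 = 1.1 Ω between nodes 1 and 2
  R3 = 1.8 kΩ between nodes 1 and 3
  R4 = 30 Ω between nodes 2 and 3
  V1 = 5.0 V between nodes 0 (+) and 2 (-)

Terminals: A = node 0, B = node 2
Nodal analysis, taking node 2 as the 0 V reference.
Source V1 fixes V_0 = 5 V.
KCL at each unknown node (sum of currents leaving = 0; resistances in Ω):
  Node 1: (V_1 - 5)/39 + (V_1 - 0)/1.1 + (V_1 - V_3)/1800 = 0
  Node 3: (V_3 - V_1)/1800 + (V_3 - 0)/30 = 0
Collecting terms (coefficients in siemens):
  0.9353·V_1 - 0.0005556·V_3 = 0.1282
  0.03389·V_3 - 0.0005556·V_1 = 0
Determinant D = (0.9353)(0.03389) - (-0.0005556)(-0.0005556) = 0.0317
V_1 = [(0.1282)(0.03389) - (-0.0005556)(0)]/D = 0.1371 V
V_3 = [(0.9353)(0) - (0.1282)(-0.0005556)]/D = 0.002247 V
Power in each resistor, P = (ΔV)²/R:
  P_R1 = (5 - 0.1371)²/39 = 0.6064 W
  P_R2 = (0.1371 - 0)²/1.1 = 0.01708 W
  P_R3 = (0.1371 - 0.002247)²/1800 = 0.0000101 W
  P_R4 = (0 - 0.002247)²/30 = 0.0000001683 W
P_total = P_R1 + P_R2 + P_R3 + P_R4 = 0.6235 W

Final answer: 0.6235 W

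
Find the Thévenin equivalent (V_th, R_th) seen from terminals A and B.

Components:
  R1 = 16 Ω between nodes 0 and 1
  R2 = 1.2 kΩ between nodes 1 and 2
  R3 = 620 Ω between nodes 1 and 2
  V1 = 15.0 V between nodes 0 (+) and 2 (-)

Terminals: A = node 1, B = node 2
Step 1 — V_th is the open-circuit voltage V_A - V_B (nothing connected across the terminals).
Nodal analysis, taking node 2 as the 0 V reference.
Source V1 fixes V_0 = 15 V.
KCL at each unknown node (sum of currents leaving = 0; resistances in Ω):
  Node 1: (V_1 - 15)/16 + (V_1 - 0)/1200 + (V_1 - 0)/620 = 0
Collecting terms: 0.06495 × V_1 = 0.9375  =>  V_1 = 14.44 V
V_th = V_1 - V_2 = 14.44 - 0 = 14.44 V
Step 2 — R_th: zero the source — replace V1 by a short circuit (node 2 merges into node 0) — and find the resistance seen between A (node 1) and B (node 0).
Reduce the network between node 1 (A) and node 0 (B) by series/parallel combination:
  Rp1 = R1 ‖ R2 ‖ R3 (parallel, all between nodes 0 and 1) = 1/(1/16 + 1/1200 + 1/620) = 15.4 Ω
R_th = 15.4 Ω

Final answer: V_th = 14.44 V, R_th = 15.4 Ω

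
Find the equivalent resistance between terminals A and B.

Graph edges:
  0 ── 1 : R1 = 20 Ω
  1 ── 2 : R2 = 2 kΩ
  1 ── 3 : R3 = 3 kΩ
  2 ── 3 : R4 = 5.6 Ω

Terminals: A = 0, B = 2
Reduce the network between node 0 (A) and node 2 (B) by series/parallel combination:
  Rs1 = R3 + R4 (series, joined only at node 3) = 3000 + 5.6 = 3006 Ω
  Rp1 = R2 ‖ Rs1 (parallel, both between nodes 1 and 2) = 1/(1/2000 + 1/3006) = 1201 Ω
  Rs2 = R1 + Rp1 (series, joined only at node 1) = 20 + 1201 = 1221 Ω
R_eq = 1.221 kΩ

Final answer: 1.221 kΩ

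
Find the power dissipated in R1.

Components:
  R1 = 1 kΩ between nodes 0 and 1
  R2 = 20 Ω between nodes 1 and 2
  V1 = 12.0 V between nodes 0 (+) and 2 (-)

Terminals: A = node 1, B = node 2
Nodal analysis, taking node 2 as the 0 V reference.
Source V1 fixes V_0 = 12 V.
KCL at each unknown node (sum of currents leaving = 0; resistances in Ω):
  Node 1: (V_1 - 12)/1000 + (V_1 - 0)/20 = 0
Collecting terms: 0.051 × V_1 = 0.012  =>  V_1 = 0.2353 V
I_R1 = (V_0 - V_1)/R1 = (12 - 0.2353)/1000 = 0.01176 A
P_R1 = I_R1² × R1 = (0.01176)² × 1000 = 0.1384 W

Final answer: 0.1384 W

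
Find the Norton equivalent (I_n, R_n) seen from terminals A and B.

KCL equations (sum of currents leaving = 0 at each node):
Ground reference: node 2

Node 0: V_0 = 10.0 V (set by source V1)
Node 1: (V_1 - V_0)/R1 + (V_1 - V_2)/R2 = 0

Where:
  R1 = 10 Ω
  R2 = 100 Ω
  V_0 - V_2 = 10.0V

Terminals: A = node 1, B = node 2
Find the Thévenin equivalent first; then I_n = V_th/R_th and R_n = R_th.
Step 1 — V_th is the open-circuit voltage V_A - V_B (nothing connected across the terminals).
Nodal analysis, taking node 2 as the 0 V reference.
Source V1 fixes V_0 = 10 V.
KCL at each unknown node (sum of currents leaving = 0; resistances in Ω):
  Node 1: (V_1 - 10)/10 + (V_1 - 0)/100 = 0
Collecting terms: 0.11 × V_1 = 1  =>  V_1 = 9.091 V
V_th = V_1 - V_2 = 9.091 - 0 = 9.091 V
Step 2 — R_th: zero the source — replace V1 by a short circuit (node 2 merges into node 0) — and find the resistance seen between A (node 1) and B (node 0).
Reduce the network between node 1 (A) and node 0 (B) by series/parallel combination:
  Rp1 = R1 ‖ R2 (parallel, both between nodes 0 and 1) = 1/(1/10 + 1/100) = 9.091 Ω
R_th = 9.091 Ω
I_n = V_th/R_th = 9.091/9.091 = 1 A, and R_n = R_th = 9.091 Ω

Final answer: I_n = 1 A, R_n = 9.091 Ω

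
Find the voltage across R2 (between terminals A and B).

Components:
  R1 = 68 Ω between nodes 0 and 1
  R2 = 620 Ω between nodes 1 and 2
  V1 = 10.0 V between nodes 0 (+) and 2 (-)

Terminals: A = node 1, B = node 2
R1 and R2 are in series across V1 (node 0 → node 1 → node 2), and the output A–B is taken across R2, so this is a voltage divider.
Series current: I = V1/(R1 + R2) = 10/(68 + 620) = 10/688 = 0.01453 A
V_R2 = I × R2 = V1 × R2/(R1 + R2) = 10 × 620/688 = 9.012 V

Final answer: 9.012 V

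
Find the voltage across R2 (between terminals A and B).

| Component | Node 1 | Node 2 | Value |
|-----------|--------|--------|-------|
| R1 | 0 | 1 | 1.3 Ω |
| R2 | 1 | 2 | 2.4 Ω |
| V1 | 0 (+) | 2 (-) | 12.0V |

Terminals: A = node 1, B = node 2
R1 and R2 are in series across V1 (node 0 → node 1 → node 2), and the output A–B is taken across R2, so this is a voltage divider.
Series current: I = V1/(R1 + R2) = 12/(1.3 + 2.4) = 12/3.7 = 3.243 A
V_R2 = I × R2 = V1 × R2/(R1 + R2) = 12 × 2.4/3.7 = 7.784 V

Final answer: 7.784 V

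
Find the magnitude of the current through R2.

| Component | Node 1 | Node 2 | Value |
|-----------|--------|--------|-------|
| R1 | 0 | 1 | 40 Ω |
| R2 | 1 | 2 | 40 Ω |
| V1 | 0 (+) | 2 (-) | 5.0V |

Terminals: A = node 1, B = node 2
Nodal analysis, taking node 2 as the 0 V reference.
Source V1 fixes V_0 = 5 V.
KCL at each unknown node (sum of currents leaving = 0; resistances in Ω):
  Node 1: (V_1 - 5)/40 + (V_1 - 0)/40 = 0
Collecting terms: 0.05 × V_1 = 0.125  =>  V_1 = 2.5 V
I_R2 = (V_1 - V_2)/R2 = (2.5 - 0)/40 = 0.0625 A
|I_R2| = 0.0625 A

Final answer: |I_R2| = 0.0625 A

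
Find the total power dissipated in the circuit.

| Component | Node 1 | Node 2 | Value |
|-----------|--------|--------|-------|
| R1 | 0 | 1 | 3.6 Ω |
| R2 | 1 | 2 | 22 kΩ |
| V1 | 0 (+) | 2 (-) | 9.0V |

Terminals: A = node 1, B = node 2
Nodal analysis, taking node 2 as the 0 V reference.
Source V1 fixes V_0 = 9 V.
KCL at each unknown node (sum of currents leaving = 0; resistances in Ω):
  Node 1: (V_1 - 9)/3.6 + (V_1 - 0)/22000 = 0
Collecting terms: 0.2778 × V_1 = 2.5  =>  V_1 = 8.999 V
Power in each resistor, P = (ΔV)²/R:
  P_R1 = (9 - 8.999)²/3.6 = 0.0000006023 W
  P_R2 = (8.999 - 0)²/22000 = 0.003681 W
P_total = P_R1 + P_R2 = 0.003681 W

Final answer: 0.003681 W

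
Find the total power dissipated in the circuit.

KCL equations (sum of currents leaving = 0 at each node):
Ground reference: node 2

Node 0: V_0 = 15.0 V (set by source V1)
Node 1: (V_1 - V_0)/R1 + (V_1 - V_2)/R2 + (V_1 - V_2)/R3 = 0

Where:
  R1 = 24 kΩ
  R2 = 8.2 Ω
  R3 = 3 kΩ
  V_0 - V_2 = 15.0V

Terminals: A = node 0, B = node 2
Nodal analysis, taking node 2 as the 0 V reference.
Source V1 fixes V_0 = 15 V.
KCL at each unknown node (sum of currents leaving = 0; resistances in Ω):
  Node 1: (V_1 - 15)/24000 + (V_1 - 0)/8.2 + (V_1 - 0)/3000 = 0
Collecting terms: 0.1223 × V_1 = 0.000625  =>  V_1 = 0.005109 V
Power in each resistor, P = (ΔV)²/R:
  P_R1 = (15 - 0.005109)²/24000 = 0.009369 W
  P_R2 = (0.005109 - 0)²/8.2 = 0.000003184 W
  P_R3 = (0.005109 - 0)²/3000 = 0.000000008702 W
P_total = P_R1 + P_R2 + P_R3 = 0.009372 W

Final answer: 0.009372 W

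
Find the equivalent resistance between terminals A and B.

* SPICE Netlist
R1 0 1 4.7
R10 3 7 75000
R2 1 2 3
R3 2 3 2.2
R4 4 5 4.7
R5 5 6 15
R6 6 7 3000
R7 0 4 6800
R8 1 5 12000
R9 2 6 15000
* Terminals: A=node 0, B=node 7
The network is not a plain series/parallel combination. Inject a 1 A test current into terminal A (node 0) and return it from terminal B (node 7); then R_eq = V_A / (1 A).
Nodal analysis, taking node 7 as the 0 V reference.
Current source I_test pushes 1 A into node 0 and draws it out of node 7.
KCL at each unknown node (sum of currents leaving = 0; resistances in Ω):
  Node 0: (V_0 - V_1)/4.7 + (V_0 - V_4)/6800 - 1 = 0
  Node 1: (V_1 - V_0)/4.7 + (V_1 - V_2)/3 + (V_1 - V_5)/12000 = 0
  Node 2: (V_2 - V_1)/3 + (V_2 - V_3)/2.2 + (V_2 - V_6)/15000 = 0
  Node 3: (V_3 - V_2)/2.2 + (V_3 - 0)/75000 = 0
  Node 4: (V_4 - V_0)/6800 + (V_4 - V_5)/4.7 = 0
  Node 5: (V_5 - V_1)/12000 + (V_5 - V_4)/4.7 + (V_5 - V_6)/15 = 0
  Node 6: (V_6 - V_2)/15000 + (V_6 - V_5)/15 + (V_6 - 0)/3000 = 0
Collecting terms (coefficients in siemens):
  0.2129·V_0 - 0.2128·V_1 - 0.0001471·V_4 = 1
  0.5462·V_1 - 0.2128·V_0 - 0.3333·V_2 - 0.00008333·V_5 = 0
  0.7879·V_2 - 0.3333·V_1 - 0.4545·V_3 - 0.00006667·V_6 = 0
  0.4546·V_3 - 0.4545·V_2 = 0
  0.2129·V_4 - 0.0001471·V_0 - 0.2128·V_5 = 0
  0.2795·V_5 - 0.00008333·V_1 - 0.2128·V_4 - 0.06667·V_6 = 0
  0.06707·V_6 - 0.00006667·V_2 - 0.06667·V_5 = 0
Solving these 7 simultaneous equations (Gaussian elimination) gives:
  V_0 = 5879 V, V_1 = 5876 V, V_2 = 5875 V, V_3 = 5875 V
  V_4 = 2778 V, V_5 = 2776 V, V_6 = 2765 V
R_eq = V_0 / 1 A = 5879 Ω = 5.879 kΩ

Final answer: 5.879 kΩ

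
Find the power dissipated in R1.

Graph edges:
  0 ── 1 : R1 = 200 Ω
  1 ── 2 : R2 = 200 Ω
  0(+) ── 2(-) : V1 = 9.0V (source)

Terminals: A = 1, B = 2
Nodal analysis, taking node 2 as the 0 V reference.
Source V1 fixes V_0 = 9 V.
KCL at each unknown node (sum of currents leaving = 0; resistances in Ω):
  Node 1: (V_1 - 9)/200 + (V_1 - 0)/200 = 0
Collecting terms: 0.01 × V_1 = 0.045  =>  V_1 = 4.5 V
I_R1 = (V_0 - V_1)/R1 = (9 - 4.5)/200 = 0.0225 A
P_R1 = I_R1² × R1 = (0.0225)² × 200 = 0.1013 W

Final answer: 0.1013 W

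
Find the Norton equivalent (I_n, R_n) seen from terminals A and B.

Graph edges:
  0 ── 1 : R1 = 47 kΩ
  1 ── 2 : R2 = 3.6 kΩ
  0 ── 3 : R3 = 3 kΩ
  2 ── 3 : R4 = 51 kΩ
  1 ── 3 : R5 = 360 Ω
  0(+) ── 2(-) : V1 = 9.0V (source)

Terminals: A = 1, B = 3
Find the Thévenin equivalent first; then I_n = V_th/R_th and R_n = R_th.
Step 1 — V_th is the open-circuit voltage V_A - V_B (nothing connected across the terminals).
Nodal analysis, taking node 2 as the 0 V reference.
Source V1 fixes V_0 = 9 V.
KCL at each unknown node (sum of currents leaving = 0; resistances in Ω):
  Node 1: (V_1 - 9)/47000 + (V_1 - 0)/3600 + (V_1 - V_3)/360 = 0
  Node 3: (V_3 - 9)/3000 + (V_3 - 0)/51000 + (V_3 - V_1)/360 = 0
Collecting terms (coefficients in siemens):
  0.003077·V_1 - 0.002778·V_3 = 0.0001915
  0.003131·V_3 - 0.002778·V_1 = 0.003
Determinant D = (0.003077)(0.003131) - (-0.002778)(-0.002778) = 0.000001917
V_1 = [(0.0001915)(0.003131) - (-0.002778)(0.003)]/D = 4.661 V
V_3 = [(0.003077)(0.003) - (0.0001915)(-0.002778)]/D = 5.093 V
V_th = V_1 - V_3 = 4.661 - 5.093 = -0.4328 V
Step 2 — R_th: zero the source — replace V1 by a short circuit (node 2 merges into node 0) — and find the resistance seen between A (node 1) and B (node 3).
Reduce the network between node 1 (A) and node 3 (B) by series/parallel combination:
  Rp1 = R1 ‖ R2 (parallel, both between nodes 0 and 1) = 1/(1/47000 + 1/3600) = 3344 Ω
  Rp2 = R3 ‖ R4 (parallel, both between nodes 0 and 3) = 1/(1/3000 + 1/51000) = 2833 Ω
  Rs1 = Rp1 + Rp2 (series, joined only at node 0) = 3344 + 2833 = 6177 Ω
  Rp3 = R5 ‖ Rs1 (parallel, both between nodes 1 and 3) = 1/(1/360 + 1/6177) = 340.2 Ω
R_th = 340.2 Ω
I_n = V_th/R_th = -0.4328/340.2 = -0.001272 A, and R_n = R_th = 340.2 Ω

Final answer: I_n = -0.001272 A, R_n = 340.2 Ω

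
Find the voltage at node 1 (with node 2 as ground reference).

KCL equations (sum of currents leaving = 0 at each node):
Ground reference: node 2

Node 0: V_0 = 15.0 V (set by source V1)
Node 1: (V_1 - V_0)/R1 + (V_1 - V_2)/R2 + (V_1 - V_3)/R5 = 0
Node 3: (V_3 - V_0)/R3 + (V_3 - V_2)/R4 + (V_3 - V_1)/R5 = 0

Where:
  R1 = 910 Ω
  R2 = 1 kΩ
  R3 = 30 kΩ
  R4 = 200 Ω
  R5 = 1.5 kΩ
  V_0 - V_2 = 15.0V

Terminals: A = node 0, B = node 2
Nodal analysis, taking node 2 as the 0 V reference.
Source V1 fixes V_0 = 15 V.
KCL at each unknown node (sum of currents leaving = 0; resistances in Ω):
  Node 1: (V_1 - 15)/910 + (V_1 - 0)/1000 + (V_1 - V_3)/1500 = 0
  Node 3: (V_3 - 15)/30000 + (V_3 - 0)/200 + (V_3 - V_1)/1500 = 0
Collecting terms (coefficients in siemens):
  0.002766·V_1 - 0.0006667·V_3 = 0.01648
  0.0057·V_3 - 0.0006667·V_1 = 0.0005
Determinant D = (0.002766)(0.0057) - (-0.0006667)(-0.0006667) = 0.00001532
V_1 = [(0.01648)(0.0057) - (-0.0006667)(0.0005)]/D = 6.155 V
V_3 = [(0.002766)(0.0005) - (0.01648)(-0.0006667)]/D = 0.8076 V
The requested potential is V_1 = 6.155 V.

Final answer: V_1 = 6.155 V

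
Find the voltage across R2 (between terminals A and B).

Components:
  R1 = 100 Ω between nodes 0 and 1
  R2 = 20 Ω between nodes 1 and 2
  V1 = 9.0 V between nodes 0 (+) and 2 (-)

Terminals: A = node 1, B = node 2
R1 and R2 are in series across V1 (node 0 → node 1 → node 2), and the output A–B is taken across R2, so this is a voltage divider.
Series current: I = V1/(R1 + R2) = 9/(100 + 20) = 9/120 = 0.075 A
V_R2 = I × R2 = V1 × R2/(R1 + R2) = 9 × 20/120 = 1.5 V

Final answer: 1.5 V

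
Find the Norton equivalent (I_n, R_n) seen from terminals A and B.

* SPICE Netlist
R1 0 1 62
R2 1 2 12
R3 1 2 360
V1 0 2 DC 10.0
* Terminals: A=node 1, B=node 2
Find the Thévenin equivalent first; then I_n = V_th/R_th and R_n = R_th.
Step 1 — V_th is the open-circuit voltage V_A - V_B (nothing connected across the terminals).
Nodal analysis, taking node 2 as the 0 V reference.
Source V1 fixes V_0 = 10 V.
KCL at each unknown node (sum of currents leaving = 0; resistances in Ω):
  Node 1: (V_1 - 10)/62 + (V_1 - 0)/12 + (V_1 - 0)/360 = 0
Collecting terms: 0.1022 × V_1 = 0.1613  =>  V_1 = 1.578 V
V_th = V_1 - V_2 = 1.578 - 0 = 1.578 V
Step 2 — R_th: zero the source — replace V1 by a short circuit (node 2 merges into node 0) — and find the resistance seen between A (node 1) and B (node 0).
Reduce the network between node 1 (A) and node 0 (B) by series/parallel combination:
  Rp1 = R1 ‖ R2 ‖ R3 (parallel, all between nodes 0 and 1) = 1/(1/62 + 1/12 + 1/360) = 9.781 Ω
R_th = 9.781 Ω
I_n = V_th/R_th = 1.578/9.781 = 0.1613 A, and R_n = R_th = 9.781 Ω

Final answer: I_n = 0.1613 A, R_n = 9.781 Ω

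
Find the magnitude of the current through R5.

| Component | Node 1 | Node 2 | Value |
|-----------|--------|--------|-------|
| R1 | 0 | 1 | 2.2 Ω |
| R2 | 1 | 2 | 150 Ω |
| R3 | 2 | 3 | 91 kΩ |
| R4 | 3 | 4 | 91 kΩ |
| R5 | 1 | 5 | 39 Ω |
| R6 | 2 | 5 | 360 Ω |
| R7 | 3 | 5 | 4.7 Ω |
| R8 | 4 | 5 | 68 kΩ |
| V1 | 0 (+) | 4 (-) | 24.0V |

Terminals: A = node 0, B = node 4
Nodal analysis, taking node 4 as the 0 V reference.
Source V1 fixes V_0 = 24 V.
KCL at each unknown node (sum of currents leaving = 0; resistances in Ω):
  Node 1: (V_1 - 24)/2.2 + (V_1 - V_2)/150 + (V_1 - V_5)/39 = 0
  Node 2: (V_2 - V_1)/150 + (V_2 - V_3)/91000 + (V_2 - V_5)/360 = 0
  Node 3: (V_3 - V_2)/91000 + (V_3 - 0)/91000 + (V_3 - V_5)/4.7 = 0
  Node 5: (V_5 - V_1)/39 + (V_5 - V_2)/360 + (V_5 - V_3)/4.7 + (V_5 - 0)/68000 = 0
Collecting terms (coefficients in siemens):
  0.4869·V_1 - 0.006667·V_2 - 0.02564·V_5 = 10.91
  0.009455·V_2 - 0.006667·V_1 - 0.00001099·V_3 - 0.002778·V_5 = 0
  0.2128·V_3 - 0.00001099·V_2 - 0.2128·V_5 = 0
  0.2412·V_5 - 0.02564·V_1 - 0.002778·V_2 - 0.2128·V_3 = 0
Solving these 4 simultaneous equations (Gaussian elimination) gives:
  V_1 = 24 V, V_2 = 23.99 V, V_3 = 23.98 V, V_5 = 23.98 V
I_R5 = (V_1 - V_5)/R5 = (24 - 23.98)/39 = 0.0005722 A
|I_R5| = 0.0005722 A

Final answer: |I_R5| = 0.0005722 A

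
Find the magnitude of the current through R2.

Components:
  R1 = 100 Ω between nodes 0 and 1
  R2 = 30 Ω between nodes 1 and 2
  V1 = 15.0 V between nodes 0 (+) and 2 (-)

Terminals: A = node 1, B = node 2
Nodal analysis, taking node 2 as the 0 V reference.
Source V1 fixes V_0 = 15 V.
KCL at each unknown node (sum of currents leaving = 0; resistances in Ω):
  Node 1: (V_1 - 15)/100 + (V_1 - 0)/30 = 0
Collecting terms: 0.04333 × V_1 = 0.15  =>  V_1 = 3.462 V
I_R2 = (V_1 - V_2)/R2 = (3.462 - 0)/30 = 0.1154 A
|I_R2| = 0.1154 A

Final answer: |I_R2| = 0.1154 A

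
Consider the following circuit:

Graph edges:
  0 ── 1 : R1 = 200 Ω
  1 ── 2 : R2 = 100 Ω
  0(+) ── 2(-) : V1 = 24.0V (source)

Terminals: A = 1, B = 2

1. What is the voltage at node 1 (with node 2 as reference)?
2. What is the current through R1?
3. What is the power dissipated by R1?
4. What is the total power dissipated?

Nodal analysis, taking node 2 as the 0 V reference.
Source V1 fixes V_0 = 24 V.
KCL at each unknown node (sum of currents leaving = 0; resistances in Ω):
  Node 1: (V_1 - 24)/200 + (V_1 - 0)/100 = 0
Collecting terms: 0.015 × V_1 = 0.12  =>  V_1 = 8 V
Part 1:
  Read off the nodal solution: V_1 = 8 V
Part 2:
  I_R1 = (V_0 - V_1)/R1 = (24 - 8)/200 = 0.08 A
  Magnitude: I_R1 = 0.08 A
Part 3:
  I_R1 = (V_0 - V_1)/R1 = (24 - 8)/200 = 0.08 A
  P_R1 = I_R1² × R1 = (0.08)² × 200 = 1.28 W
Part 4:
  Power in each resistor, P = (ΔV)²/R:
    P_R1 = (24 - 8)²/200 = 1.28 W
    P_R2 = (8 - 0)²/100 = 0.64 W
  P_total = P_R1 + P_R2 = 1.92 W

Final answers:
1. V_1 = 8 V
2. I_R1 = 0.08 A
3. P_R1 = 1.28 W
4. P_total = 1.92 W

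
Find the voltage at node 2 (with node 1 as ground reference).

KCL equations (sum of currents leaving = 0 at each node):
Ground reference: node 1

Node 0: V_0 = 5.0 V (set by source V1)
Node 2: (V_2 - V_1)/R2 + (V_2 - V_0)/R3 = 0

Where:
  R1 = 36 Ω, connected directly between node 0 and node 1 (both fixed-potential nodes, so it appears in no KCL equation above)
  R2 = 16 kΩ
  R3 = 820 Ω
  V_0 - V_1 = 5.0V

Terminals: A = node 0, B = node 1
Nodal analysis, taking node 1 as the 0 V reference.
Source V1 fixes V_0 = 5 V.
KCL at each unknown node (sum of currents leaving = 0; resistances in Ω):
  Node 2: (V_2 - 0)/16000 + (V_2 - 5)/820 = 0
Collecting terms: 0.001282 × V_2 = 0.006098  =>  V_2 = 4.756 V
The requested potential is V_2 = 4.756 V.

Final answer: V_2 = 4.756 V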